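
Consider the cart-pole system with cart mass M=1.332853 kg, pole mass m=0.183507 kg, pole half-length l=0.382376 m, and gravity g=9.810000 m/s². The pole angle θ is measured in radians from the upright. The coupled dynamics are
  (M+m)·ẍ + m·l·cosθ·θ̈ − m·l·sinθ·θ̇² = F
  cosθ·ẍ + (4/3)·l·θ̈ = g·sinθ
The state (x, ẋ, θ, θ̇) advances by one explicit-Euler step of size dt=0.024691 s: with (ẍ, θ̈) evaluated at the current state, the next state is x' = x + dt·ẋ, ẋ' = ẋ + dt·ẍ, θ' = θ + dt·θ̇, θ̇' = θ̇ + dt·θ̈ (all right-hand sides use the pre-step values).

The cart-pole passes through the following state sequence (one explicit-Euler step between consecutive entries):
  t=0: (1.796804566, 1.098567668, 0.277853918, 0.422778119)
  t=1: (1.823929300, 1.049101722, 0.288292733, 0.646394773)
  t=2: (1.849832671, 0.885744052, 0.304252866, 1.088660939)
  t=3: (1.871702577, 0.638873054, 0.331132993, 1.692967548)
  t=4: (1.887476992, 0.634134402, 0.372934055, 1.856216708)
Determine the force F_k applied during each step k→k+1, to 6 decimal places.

step 0→1:
  ẍ = (ẋ'−ẋ)/dt = (1.049101722−1.098567668)/0.024691 = -2.003400
  θ̈ = (θ̇'−θ̇)/dt = (0.646394773−0.422778119)/0.024691 = 9.056606
  sinθ=0.274293, cosθ=0.961646
  F = (M+m)·ẍ + m·l·cosθ·θ̈ − m·l·sinθ·θ̇² = -3.037875 + 0.611117 − 0.003440 = -2.430199
step 1→2:
  ẍ = (ẋ'−ẋ)/dt = (0.885744052−1.049101722)/0.024691 = -6.616082
  θ̈ = (θ̇'−θ̇)/dt = (1.088660939−0.646394773)/0.024691 = 17.912039
  sinθ=0.284316, cosθ=0.958731
  F = (M+m)·ẍ + m·l·cosθ·θ̈ − m·l·sinθ·θ̇² = -10.032361 + 1.204994 − 0.008336 = -8.835703
step 2→3:
  ẍ = (ẋ'−ẋ)/dt = (0.638873054−0.885744052)/0.024691 = -9.998420
  θ̈ = (θ̇'−θ̇)/dt = (1.692967548−1.088660939)/0.024691 = 24.474773
  sinθ=0.299580, cosθ=0.954071
  F = (M+m)·ẍ + m·l·cosθ·θ̈ − m·l·sinθ·θ̇² = -15.161205 + 1.638486 − 0.024914 = -13.547633
step 3→4:
  ẍ = (ẋ'−ẋ)/dt = (0.634134402−0.638873054)/0.024691 = -0.191918
  θ̈ = (θ̇'−θ̇)/dt = (1.856216708−1.692967548)/0.024691 = 6.611687
  sinθ=0.325115, cosθ=0.945675
  F = (M+m)·ẍ + m·l·cosθ·θ̈ − m·l·sinθ·θ̇² = -0.291017 + 0.438730 − 0.065385 = 0.082328

F_0 = -2.430199 N
F_1 = -8.835703 N
F_2 = -13.547633 N
F_3 = 0.082328 N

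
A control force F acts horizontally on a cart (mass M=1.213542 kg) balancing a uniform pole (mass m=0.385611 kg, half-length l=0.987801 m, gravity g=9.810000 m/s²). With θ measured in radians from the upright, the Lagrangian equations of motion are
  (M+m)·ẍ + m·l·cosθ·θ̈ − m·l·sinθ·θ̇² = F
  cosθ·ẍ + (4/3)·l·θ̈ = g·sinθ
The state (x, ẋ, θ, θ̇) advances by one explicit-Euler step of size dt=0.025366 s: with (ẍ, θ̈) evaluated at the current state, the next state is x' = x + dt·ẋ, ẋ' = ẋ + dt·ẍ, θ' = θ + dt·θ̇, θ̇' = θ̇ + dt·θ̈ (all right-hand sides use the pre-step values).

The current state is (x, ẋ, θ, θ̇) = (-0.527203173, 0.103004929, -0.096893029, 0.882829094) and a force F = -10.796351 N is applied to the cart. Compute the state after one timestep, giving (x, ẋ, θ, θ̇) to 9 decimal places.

(-0.524590350, -0.100902396, -0.074499186, 1.018644184)

sinθ=-0.096741491, cosθ=0.995309542
temp = (F + m·l·θ̇²·sinθ)/(M+m) = (-10.796351 + -0.028720032)/1.599153 = -6.769252868
θ̈ = (g·sinθ − cosθ·temp)/(l·(4/3 − m·cos²θ/(M+m))) = 5.354217846
ẍ = temp − m·l·θ̈·cosθ/(M+m) = -8.038607767
Euler: x'=-0.527203173+0.025366·0.103004929=-0.524590350, ẋ'=0.103004929+0.025366·-8.038607767=-0.100902396
       θ'=-0.096893029+0.025366·0.882829094=-0.074499186, θ̇'=0.882829094+0.025366·5.354217846=1.018644184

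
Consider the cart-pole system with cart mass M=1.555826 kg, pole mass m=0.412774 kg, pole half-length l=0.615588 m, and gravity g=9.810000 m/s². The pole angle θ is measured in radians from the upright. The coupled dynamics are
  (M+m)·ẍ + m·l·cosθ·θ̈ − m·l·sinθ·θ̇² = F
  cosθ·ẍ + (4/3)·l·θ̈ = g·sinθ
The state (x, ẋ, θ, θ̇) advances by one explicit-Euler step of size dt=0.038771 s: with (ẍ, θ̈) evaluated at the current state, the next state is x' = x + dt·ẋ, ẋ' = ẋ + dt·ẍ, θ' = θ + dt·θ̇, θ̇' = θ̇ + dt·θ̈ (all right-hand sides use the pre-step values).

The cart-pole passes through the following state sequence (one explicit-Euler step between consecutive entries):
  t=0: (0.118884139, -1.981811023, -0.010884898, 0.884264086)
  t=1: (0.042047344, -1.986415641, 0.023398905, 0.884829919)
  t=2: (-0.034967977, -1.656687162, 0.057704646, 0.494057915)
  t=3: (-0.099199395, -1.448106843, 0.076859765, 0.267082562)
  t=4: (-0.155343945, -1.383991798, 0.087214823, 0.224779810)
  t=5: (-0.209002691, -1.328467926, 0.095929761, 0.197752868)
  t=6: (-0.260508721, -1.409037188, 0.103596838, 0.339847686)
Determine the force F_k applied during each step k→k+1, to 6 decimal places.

F_0 = -0.227929 N
F_1 = 14.176976 N
F_2 = 9.102019 N
F_3 = 2.977627 N
F_4 = 2.641653 N
F_5 = -3.164877 N

step 0→1:
  ẍ = (ẋ'−ẋ)/dt = (-1.986415641−-1.981811023)/0.038771 = -0.118764
  θ̈ = (θ̇'−θ̇)/dt = (0.884829919−0.884264086)/0.038771 = 0.014594
  sinθ=-0.010885, cosθ=0.999941
  F = (M+m)·ẍ + m·l·cosθ·θ̈ − m·l·sinθ·θ̇² = -0.233800 + 0.003708 − -0.002163 = -0.227929
step 1→2:
  ẍ = (ẋ'−ẋ)/dt = (-1.656687162−-1.986415641)/0.038771 = 8.504513
  θ̈ = (θ̇'−θ̇)/dt = (0.494057915−0.884829919)/0.038771 = -10.078977
  sinθ=0.023397, cosθ=0.999726
  F = (M+m)·ẍ + m·l·cosθ·θ̈ − m·l·sinθ·θ̇² = 16.741985 + -2.560354 − 0.004655 = 14.176976
step 2→3:
  ẍ = (ẋ'−ẋ)/dt = (-1.448106843−-1.656687162)/0.038771 = 5.379802
  θ̈ = (θ̇'−θ̇)/dt = (0.267082562−0.494057915)/0.038771 = -5.854256
  sinθ=0.057673, cosθ=0.998336
  F = (M+m)·ẍ + m·l·cosθ·θ̈ − m·l·sinθ·θ̇² = 10.590679 + -1.485083 − 0.003577 = 9.102019
step 3→4:
  ẍ = (ẋ'−ẋ)/dt = (-1.383991798−-1.448106843)/0.038771 = 1.653686
  θ̈ = (θ̇'−θ̇)/dt = (0.224779810−0.267082562)/0.038771 = -1.091093
  sinθ=0.076784, cosθ=0.997048
  F = (M+m)·ẍ + m·l·cosθ·θ̈ − m·l·sinθ·θ̇² = 3.255445 + -0.276427 − 0.001392 = 2.977627
step 4→5:
  ẍ = (ẋ'−ẋ)/dt = (-1.328467926−-1.383991798)/0.038771 = 1.432098
  θ̈ = (θ̇'−θ̇)/dt = (0.197752868−0.224779810)/0.038771 = -0.697092
  sinθ=0.087104, cosθ=0.996199
  F = (M+m)·ẍ + m·l·cosθ·θ̈ − m·l·sinθ·θ̇² = 2.819228 + -0.176457 − 0.001118 = 2.641653
step 5→6:
  ẍ = (ẋ'−ẋ)/dt = (-1.409037188−-1.328467926)/0.038771 = -2.078081
  θ̈ = (θ̇'−θ̇)/dt = (0.339847686−0.197752868)/0.038771 = 3.664977
  sinθ=0.095783, cosθ=0.995402
  F = (M+m)·ẍ + m·l·cosθ·θ̈ − m·l·sinθ·θ̇² = -4.090909 + 0.926984 − 0.000952 = -3.164877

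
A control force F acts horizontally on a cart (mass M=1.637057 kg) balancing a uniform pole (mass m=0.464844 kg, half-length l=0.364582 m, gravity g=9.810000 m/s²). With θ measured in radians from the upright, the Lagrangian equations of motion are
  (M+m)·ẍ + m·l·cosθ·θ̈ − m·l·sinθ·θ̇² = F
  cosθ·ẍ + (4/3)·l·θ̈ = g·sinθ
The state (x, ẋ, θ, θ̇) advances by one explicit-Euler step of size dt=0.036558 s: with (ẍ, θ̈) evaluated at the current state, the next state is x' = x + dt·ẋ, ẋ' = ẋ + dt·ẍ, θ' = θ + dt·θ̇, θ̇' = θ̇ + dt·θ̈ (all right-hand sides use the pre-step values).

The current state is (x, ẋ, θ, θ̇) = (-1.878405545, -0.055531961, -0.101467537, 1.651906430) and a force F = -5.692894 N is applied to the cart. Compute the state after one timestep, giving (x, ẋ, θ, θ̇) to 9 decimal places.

(-1.880435682, -0.167797745, -0.041077142, 1.806935459)

sinθ=-0.101293514, cosθ=0.994856585
temp = (F + m·l·θ̇²·sinθ)/(M+m) = (-5.692894 + -0.046844108)/2.101901 = -2.730736656
θ̈ = (g·sinθ − cosθ·temp)/(l·(4/3 − m·cos²θ/(M+m))) = 4.240632117
ẍ = temp − m·l·θ̈·cosθ/(M+m) = -3.070895113
Euler: x'=-1.878405545+0.036558·-0.055531961=-1.880435682, ẋ'=-0.055531961+0.036558·-3.070895113=-0.167797745
       θ'=-0.101467537+0.036558·1.651906430=-0.041077142, θ̇'=1.651906430+0.036558·4.240632117=1.806935459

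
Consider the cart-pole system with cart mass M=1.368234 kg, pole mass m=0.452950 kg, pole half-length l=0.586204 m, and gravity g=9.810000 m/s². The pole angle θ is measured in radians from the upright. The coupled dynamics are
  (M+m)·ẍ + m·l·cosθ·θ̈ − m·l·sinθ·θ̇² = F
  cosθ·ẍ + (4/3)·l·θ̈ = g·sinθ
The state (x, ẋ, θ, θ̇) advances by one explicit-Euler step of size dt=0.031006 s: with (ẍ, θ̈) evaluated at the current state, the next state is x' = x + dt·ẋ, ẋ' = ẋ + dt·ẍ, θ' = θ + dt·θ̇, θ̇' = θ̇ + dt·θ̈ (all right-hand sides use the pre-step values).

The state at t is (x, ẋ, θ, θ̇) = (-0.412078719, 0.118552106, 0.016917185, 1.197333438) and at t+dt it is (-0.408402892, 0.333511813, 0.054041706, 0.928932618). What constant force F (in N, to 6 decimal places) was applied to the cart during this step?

F = 10.321410 N

ẍ = (ẋ'−ẋ)/dt = (0.333511813−0.118552106)/0.031006 = 6.932842
θ̈ = (θ̇'−θ̇)/dt = (0.928932618−1.197333438)/0.031006 = -8.656416
sinθ=0.016916, cosθ=0.999857
F = (M+m)·ẍ + m·l·cosθ·θ̈ − m·l·sinθ·θ̇² = 12.625981 + -2.298132 − 0.006439 = 10.321410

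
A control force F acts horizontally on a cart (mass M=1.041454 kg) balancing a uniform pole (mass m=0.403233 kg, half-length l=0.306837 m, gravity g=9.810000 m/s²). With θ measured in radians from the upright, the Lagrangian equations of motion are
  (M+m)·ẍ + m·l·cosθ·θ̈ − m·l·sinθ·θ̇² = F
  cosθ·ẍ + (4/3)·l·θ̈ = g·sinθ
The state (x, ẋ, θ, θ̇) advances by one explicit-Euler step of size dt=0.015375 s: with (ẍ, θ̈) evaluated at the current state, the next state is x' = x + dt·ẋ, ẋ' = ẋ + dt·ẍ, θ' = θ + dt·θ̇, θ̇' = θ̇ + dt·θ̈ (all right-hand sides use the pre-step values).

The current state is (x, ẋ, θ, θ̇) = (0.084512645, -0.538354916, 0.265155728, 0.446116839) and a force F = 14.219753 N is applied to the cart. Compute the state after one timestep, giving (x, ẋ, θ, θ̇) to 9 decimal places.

(0.076235438, -0.360206661, 0.272014774, 0.122501627)

sinθ=0.262059557, cosθ=0.965051703
temp = (F + m·l·θ̇²·sinθ)/(M+m) = (14.219753 + 0.006452991)/1.444687 = 9.847258258
θ̈ = (g·sinθ − cosθ·temp)/(l·(4/3 − m·cos²θ/(M+m))) = -21.048143864
ẍ = temp − m·l·θ̈·cosθ/(M+m) = 11.586878349
Euler: x'=0.084512645+0.015375·-0.538354916=0.076235438, ẋ'=-0.538354916+0.015375·11.586878349=-0.360206661
       θ'=0.265155728+0.015375·0.446116839=0.272014774, θ̇'=0.446116839+0.015375·-21.048143864=0.122501627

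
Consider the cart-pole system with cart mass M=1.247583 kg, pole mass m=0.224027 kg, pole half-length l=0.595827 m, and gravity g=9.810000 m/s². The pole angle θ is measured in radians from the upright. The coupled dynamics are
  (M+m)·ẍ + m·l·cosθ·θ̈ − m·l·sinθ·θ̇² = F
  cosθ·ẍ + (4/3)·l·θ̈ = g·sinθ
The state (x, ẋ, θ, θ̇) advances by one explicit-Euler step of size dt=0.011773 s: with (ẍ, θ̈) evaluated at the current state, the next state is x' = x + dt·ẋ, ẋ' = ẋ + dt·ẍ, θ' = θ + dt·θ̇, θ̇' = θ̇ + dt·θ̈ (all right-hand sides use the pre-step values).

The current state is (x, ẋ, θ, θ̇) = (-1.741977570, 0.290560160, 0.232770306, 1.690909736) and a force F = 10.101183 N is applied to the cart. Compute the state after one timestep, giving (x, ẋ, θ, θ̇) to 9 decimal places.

sinθ=0.230673999, cosθ=0.973031092
temp = (F + m·l·θ̇²·sinθ)/(M+m) = (10.101183 + 0.088035946)/1.471610 = 6.923858187
θ̈ = (g·sinθ − cosθ·temp)/(l·(4/3 − m·cos²θ/(M+m))) = -6.314538147
ẍ = temp − m·l·θ̈·cosθ/(M+m) = 7.481167270
Euler: x'=-1.741977570+0.011773·0.290560160=-1.738556805, ẋ'=0.290560160+0.011773·7.481167270=0.378635942
       θ'=0.232770306+0.011773·1.690909736=0.252677386, θ̇'=1.690909736+0.011773·-6.314538147=1.616568678

(-1.738556805, 0.378635942, 0.252677386, 1.616568678)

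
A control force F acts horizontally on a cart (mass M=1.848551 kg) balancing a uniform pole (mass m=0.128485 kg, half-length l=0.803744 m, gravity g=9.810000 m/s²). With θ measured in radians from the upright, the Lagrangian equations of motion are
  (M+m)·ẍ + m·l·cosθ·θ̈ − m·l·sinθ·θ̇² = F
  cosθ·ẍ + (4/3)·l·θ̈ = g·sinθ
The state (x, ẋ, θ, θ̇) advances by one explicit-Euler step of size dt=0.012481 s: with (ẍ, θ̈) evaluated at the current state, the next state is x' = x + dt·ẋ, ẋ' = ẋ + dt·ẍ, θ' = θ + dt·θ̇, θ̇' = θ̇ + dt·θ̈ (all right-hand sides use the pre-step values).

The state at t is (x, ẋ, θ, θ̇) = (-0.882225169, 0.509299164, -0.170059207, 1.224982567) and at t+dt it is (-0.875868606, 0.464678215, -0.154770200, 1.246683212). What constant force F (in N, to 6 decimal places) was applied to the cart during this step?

F = -6.864932 N

ẍ = (ẋ'−ẋ)/dt = (0.464678215−0.509299164)/0.012481 = -3.575110
θ̈ = (θ̇'−θ̇)/dt = (1.246683212−1.224982567)/0.012481 = 1.738694
sinθ=-0.169241, cosθ=0.985575
F = (M+m)·ẍ + m·l·cosθ·θ̈ − m·l·sinθ·θ̇² = -7.068121 + 0.176963 − -0.026226 = -6.864932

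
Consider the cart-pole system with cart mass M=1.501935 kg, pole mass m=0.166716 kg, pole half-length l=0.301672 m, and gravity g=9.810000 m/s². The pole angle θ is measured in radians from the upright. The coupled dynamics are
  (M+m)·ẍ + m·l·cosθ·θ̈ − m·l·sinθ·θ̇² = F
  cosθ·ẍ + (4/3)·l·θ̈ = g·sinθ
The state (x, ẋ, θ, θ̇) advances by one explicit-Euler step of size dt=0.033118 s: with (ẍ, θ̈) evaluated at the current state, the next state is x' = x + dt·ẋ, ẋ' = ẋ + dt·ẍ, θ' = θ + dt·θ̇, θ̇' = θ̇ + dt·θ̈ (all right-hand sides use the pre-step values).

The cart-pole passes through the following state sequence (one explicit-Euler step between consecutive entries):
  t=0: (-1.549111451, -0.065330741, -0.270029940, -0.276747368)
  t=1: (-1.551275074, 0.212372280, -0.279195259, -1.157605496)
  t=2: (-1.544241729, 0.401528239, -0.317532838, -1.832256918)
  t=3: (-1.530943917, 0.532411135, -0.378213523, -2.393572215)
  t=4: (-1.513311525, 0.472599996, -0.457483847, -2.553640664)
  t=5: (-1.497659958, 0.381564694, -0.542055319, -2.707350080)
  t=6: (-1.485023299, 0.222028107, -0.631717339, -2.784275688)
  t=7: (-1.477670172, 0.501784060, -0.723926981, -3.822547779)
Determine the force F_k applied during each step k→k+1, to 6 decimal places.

step 0→1:
  ẍ = (ẋ'−ẋ)/dt = (0.212372280−-0.065330741)/0.033118 = 8.385259
  θ̈ = (θ̇'−θ̇)/dt = (-1.157605496−-0.276747368)/0.033118 = -26.597564
  sinθ=-0.266760, cosθ=0.963763
  F = (M+m)·ẍ + m·l·cosθ·θ̈ − m·l·sinθ·θ̇² = 13.992072 + -1.289212 − -0.001028 = 12.703887
step 1→2:
  ẍ = (ẋ'−ẋ)/dt = (0.401528239−0.212372280)/0.033118 = 5.711576
  θ̈ = (θ̇'−θ̇)/dt = (-1.832256918−-1.157605496)/0.033118 = -20.371140
  sinθ=-0.275582, cosθ=0.961278
  F = (M+m)·ẍ + m·l·cosθ·θ̈ − m·l·sinθ·θ̇² = 9.530626 + -0.984864 − -0.018573 = 8.564335
step 2→3:
  ẍ = (ẋ'−ẋ)/dt = (0.532411135−0.401528239)/0.033118 = 3.952017
  θ̈ = (θ̇'−θ̇)/dt = (-2.393572215−-1.832256918)/0.033118 = -16.948949
  sinθ=-0.312224, cosθ=0.950009
  F = (M+m)·ẍ + m·l·cosθ·θ̈ − m·l·sinθ·θ̇² = 6.594537 + -0.809809 − -0.052717 = 5.837445
step 3→4:
  ẍ = (ẋ'−ẋ)/dt = (0.472599996−0.532411135)/0.033118 = -1.806001
  θ̈ = (θ̇'−θ̇)/dt = (-2.553640664−-2.393572215)/0.033118 = -4.833276
  sinθ=-0.369261, cosθ=0.929326
  F = (M+m)·ẍ + m·l·cosθ·θ̈ − m·l·sinθ·θ̇² = -3.013585 + -0.225903 − -0.106399 = -3.133089
step 4→5:
  ẍ = (ẋ'−ẋ)/dt = (0.381564694−0.472599996)/0.033118 = -2.748816
  θ̈ = (θ̇'−θ̇)/dt = (-2.707350080−-2.553640664)/0.033118 = -4.641265
  sinθ=-0.441692, cosθ=0.897167
  F = (M+m)·ẍ + m·l·cosθ·θ̈ − m·l·sinθ·θ̇² = -4.586815 + -0.209422 − -0.144861 = -4.651376
step 5→6:
  ẍ = (ẋ'−ẋ)/dt = (0.222028107−0.381564694)/0.033118 = -4.817217
  θ̈ = (θ̇'−θ̇)/dt = (-2.784275688−-2.707350080)/0.033118 = -2.322773
  sinθ=-0.515898, cosθ=0.856650
  F = (M+m)·ẍ + m·l·cosθ·θ̈ − m·l·sinθ·θ̇² = -8.038254 + -0.100074 − -0.190180 = -7.948148
step 6→7:
  ẍ = (ẋ'−ẋ)/dt = (0.501784060−0.222028107)/0.033118 = 8.447248
  θ̈ = (θ̇'−θ̇)/dt = (-3.822547779−-2.784275688)/0.033118 = -31.350688
  sinθ=-0.590532, cosθ=0.807015
  F = (M+m)·ẍ + m·l·cosθ·θ̈ − m·l·sinθ·θ̇² = 14.095509 + -1.272450 − -0.230240 = 13.053298

F_0 = 12.703887 N
F_1 = 8.564335 N
F_2 = 5.837445 N
F_3 = -3.133089 N
F_4 = -4.651376 N
F_5 = -7.948148 N
F_6 = 13.053298 N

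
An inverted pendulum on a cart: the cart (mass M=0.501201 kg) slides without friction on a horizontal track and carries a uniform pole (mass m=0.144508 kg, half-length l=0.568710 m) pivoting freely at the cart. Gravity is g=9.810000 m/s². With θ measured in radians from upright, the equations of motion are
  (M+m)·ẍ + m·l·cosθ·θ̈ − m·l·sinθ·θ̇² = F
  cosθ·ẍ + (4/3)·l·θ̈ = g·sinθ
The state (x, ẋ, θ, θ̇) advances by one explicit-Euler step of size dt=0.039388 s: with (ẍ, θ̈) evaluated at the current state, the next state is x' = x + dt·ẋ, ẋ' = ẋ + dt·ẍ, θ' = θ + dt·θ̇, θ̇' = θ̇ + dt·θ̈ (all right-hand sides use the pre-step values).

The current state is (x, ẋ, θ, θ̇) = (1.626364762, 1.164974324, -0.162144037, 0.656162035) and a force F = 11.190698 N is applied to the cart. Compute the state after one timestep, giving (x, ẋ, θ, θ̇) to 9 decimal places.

(1.672250771, 1.992936945, -0.136299127, -0.503673749)

sinθ=-0.161434491, cosθ=0.986883430
temp = (F + m·l·θ̇²·sinθ)/(M+m) = (11.190698 + -0.005712172)/0.645709 = 17.322022502
θ̈ = (g·sinθ − cosθ·temp)/(l·(4/3 − m·cos²θ/(M+m))) = -29.446424909
ẍ = temp − m·l·θ̈·cosθ/(M+m) = 21.020681965
Euler: x'=1.626364762+0.039388·1.164974324=1.672250771, ẋ'=1.164974324+0.039388·21.020681965=1.992936945
       θ'=-0.162144037+0.039388·0.656162035=-0.136299127, θ̇'=0.656162035+0.039388·-29.446424909=-0.503673749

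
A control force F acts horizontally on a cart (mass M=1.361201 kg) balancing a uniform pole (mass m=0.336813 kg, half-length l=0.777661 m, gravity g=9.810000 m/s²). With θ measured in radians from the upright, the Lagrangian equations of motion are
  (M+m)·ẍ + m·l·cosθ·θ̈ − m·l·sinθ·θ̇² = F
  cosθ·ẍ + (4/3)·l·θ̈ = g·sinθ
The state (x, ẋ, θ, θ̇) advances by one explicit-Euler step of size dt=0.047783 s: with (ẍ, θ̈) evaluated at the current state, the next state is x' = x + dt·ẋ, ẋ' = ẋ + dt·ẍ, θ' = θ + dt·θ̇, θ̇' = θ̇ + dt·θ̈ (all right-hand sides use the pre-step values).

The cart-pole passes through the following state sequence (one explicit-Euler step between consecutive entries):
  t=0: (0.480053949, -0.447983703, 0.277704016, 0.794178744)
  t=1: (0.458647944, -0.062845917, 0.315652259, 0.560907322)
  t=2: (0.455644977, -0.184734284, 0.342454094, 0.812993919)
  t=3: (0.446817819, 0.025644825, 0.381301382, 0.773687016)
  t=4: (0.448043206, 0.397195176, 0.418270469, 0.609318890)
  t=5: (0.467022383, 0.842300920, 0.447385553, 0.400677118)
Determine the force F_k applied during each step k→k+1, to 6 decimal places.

step 0→1:
  ẍ = (ẋ'−ẋ)/dt = (-0.062845917−-0.447983703)/0.047783 = 8.060142
  θ̈ = (θ̇'−θ̇)/dt = (0.560907322−0.794178744)/0.047783 = -4.881892
  sinθ=0.274148, cosθ=0.961687
  F = (M+m)·ẍ + m·l·cosθ·θ̈ − m·l·sinθ·θ̇² = 13.686235 + -1.229706 − 0.045290 = 12.411239
step 1→2:
  ẍ = (ẋ'−ẋ)/dt = (-0.184734284−-0.062845917)/0.047783 = -2.550873
  θ̈ = (θ̇'−θ̇)/dt = (0.812993919−0.560907322)/0.047783 = 5.275654
  sinθ=0.310437, cosθ=0.950594
  F = (M+m)·ẍ + m·l·cosθ·θ̈ − m·l·sinθ·θ̇² = -4.331418 + 1.313562 − 0.025582 = -3.043438
step 2→3:
  ẍ = (ẋ'−ẋ)/dt = (0.025644825−-0.184734284)/0.047783 = 4.402802
  θ̈ = (θ̇'−θ̇)/dt = (0.773687016−0.812993919)/0.047783 = -0.822613
  sinθ=0.335800, cosθ=0.941933
  F = (M+m)·ẍ + m·l·cosθ·θ̈ − m·l·sinθ·θ̇² = 7.476020 + -0.202953 − 0.058135 = 7.214933
step 3→4:
  ẍ = (ẋ'−ẋ)/dt = (0.397195176−0.025644825)/0.047783 = 7.775785
  θ̈ = (θ̇'−θ̇)/dt = (0.609318890−0.773687016)/0.047783 = -3.439887
  sinθ=0.372129, cosθ=0.928181
  F = (M+m)·ẍ + m·l·cosθ·θ̈ − m·l·sinθ·θ̇² = 13.203392 + -0.836288 − 0.058345 = 12.308759
step 4→5:
  ẍ = (ẋ'−ẋ)/dt = (0.842300920−0.397195176)/0.047783 = 9.315149
  θ̈ = (θ̇'−θ̇)/dt = (0.400677118−0.609318890)/0.047783 = -4.366444
  sinθ=0.406181, cosθ=0.913793
  F = (M+m)·ẍ + m·l·cosθ·θ̈ − m·l·sinθ·θ̇² = 15.817253 + -1.045093 − 0.039499 = 14.732661

F_0 = 12.411239 N
F_1 = -3.043438 N
F_2 = 7.214933 N
F_3 = 12.308759 N
F_4 = 14.732661 N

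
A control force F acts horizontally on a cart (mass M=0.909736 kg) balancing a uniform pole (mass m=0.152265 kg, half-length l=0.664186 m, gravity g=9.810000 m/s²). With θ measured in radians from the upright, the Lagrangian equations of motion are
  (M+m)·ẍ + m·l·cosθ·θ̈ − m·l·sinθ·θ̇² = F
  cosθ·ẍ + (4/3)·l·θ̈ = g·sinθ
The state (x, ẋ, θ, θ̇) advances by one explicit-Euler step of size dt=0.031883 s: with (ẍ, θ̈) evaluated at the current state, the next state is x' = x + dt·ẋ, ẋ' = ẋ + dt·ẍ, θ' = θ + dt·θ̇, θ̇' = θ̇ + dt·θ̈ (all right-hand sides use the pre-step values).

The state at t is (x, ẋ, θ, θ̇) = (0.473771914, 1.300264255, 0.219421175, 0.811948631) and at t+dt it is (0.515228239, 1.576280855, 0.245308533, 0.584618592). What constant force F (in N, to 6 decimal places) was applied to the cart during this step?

F = 8.475615 N

ẍ = (ẋ'−ẋ)/dt = (1.576280855−1.300264255)/0.031883 = 8.657172
θ̈ = (θ̇'−θ̇)/dt = (0.584618592−0.811948631)/0.031883 = -7.130133
sinθ=0.217665, cosθ=0.976024
F = (M+m)·ẍ + m·l·cosθ·θ̈ − m·l·sinθ·θ̇² = 9.193925 + -0.703798 − 0.014512 = 8.475615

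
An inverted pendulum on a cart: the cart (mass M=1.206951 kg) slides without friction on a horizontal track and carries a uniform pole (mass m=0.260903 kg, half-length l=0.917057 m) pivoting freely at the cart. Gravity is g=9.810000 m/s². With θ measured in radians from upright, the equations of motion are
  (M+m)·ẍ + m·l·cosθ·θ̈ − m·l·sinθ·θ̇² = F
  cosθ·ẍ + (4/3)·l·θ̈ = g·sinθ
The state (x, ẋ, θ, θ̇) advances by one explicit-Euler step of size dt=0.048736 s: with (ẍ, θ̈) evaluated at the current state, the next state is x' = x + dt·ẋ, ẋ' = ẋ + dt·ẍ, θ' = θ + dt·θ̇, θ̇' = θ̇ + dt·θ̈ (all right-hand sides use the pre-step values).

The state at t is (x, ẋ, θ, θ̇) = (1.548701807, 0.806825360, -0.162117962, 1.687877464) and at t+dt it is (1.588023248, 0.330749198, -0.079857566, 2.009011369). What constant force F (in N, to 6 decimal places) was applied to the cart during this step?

ẍ = (ẋ'−ẋ)/dt = (0.330749198−0.806825360)/0.048736 = -9.768470
θ̈ = (θ̇'−θ̇)/dt = (2.009011369−1.687877464)/0.048736 = 6.589254
sinθ=-0.161409, cosθ=0.986888
F = (M+m)·ẍ + m·l·cosθ·θ̈ − m·l·sinθ·θ̇² = -14.338688 + 1.555892 − -0.110023 = -12.672773

F = -12.672773 N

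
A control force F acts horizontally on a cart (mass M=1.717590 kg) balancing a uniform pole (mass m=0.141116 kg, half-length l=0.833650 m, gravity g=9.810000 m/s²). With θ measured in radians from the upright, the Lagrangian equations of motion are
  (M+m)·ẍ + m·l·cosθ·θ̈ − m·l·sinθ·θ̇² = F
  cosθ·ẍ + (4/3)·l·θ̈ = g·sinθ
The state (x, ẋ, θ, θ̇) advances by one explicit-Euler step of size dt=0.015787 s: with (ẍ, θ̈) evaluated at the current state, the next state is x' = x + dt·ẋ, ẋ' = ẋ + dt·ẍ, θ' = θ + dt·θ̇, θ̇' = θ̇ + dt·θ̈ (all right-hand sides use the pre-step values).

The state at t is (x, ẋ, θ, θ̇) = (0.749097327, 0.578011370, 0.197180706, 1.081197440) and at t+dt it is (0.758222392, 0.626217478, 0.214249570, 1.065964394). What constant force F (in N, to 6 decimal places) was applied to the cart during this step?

ẍ = (ẋ'−ẋ)/dt = (0.626217478−0.578011370)/0.015787 = 3.053532
θ̈ = (θ̇'−θ̇)/dt = (1.065964394−1.081197440)/0.015787 = -0.964911
sinθ=0.195905, cosθ=0.980623
F = (M+m)·ẍ + m·l·cosθ·θ̈ − m·l·sinθ·θ̇² = 5.675618 + -0.111314 − 0.026941 = 5.537363

F = 5.537363 N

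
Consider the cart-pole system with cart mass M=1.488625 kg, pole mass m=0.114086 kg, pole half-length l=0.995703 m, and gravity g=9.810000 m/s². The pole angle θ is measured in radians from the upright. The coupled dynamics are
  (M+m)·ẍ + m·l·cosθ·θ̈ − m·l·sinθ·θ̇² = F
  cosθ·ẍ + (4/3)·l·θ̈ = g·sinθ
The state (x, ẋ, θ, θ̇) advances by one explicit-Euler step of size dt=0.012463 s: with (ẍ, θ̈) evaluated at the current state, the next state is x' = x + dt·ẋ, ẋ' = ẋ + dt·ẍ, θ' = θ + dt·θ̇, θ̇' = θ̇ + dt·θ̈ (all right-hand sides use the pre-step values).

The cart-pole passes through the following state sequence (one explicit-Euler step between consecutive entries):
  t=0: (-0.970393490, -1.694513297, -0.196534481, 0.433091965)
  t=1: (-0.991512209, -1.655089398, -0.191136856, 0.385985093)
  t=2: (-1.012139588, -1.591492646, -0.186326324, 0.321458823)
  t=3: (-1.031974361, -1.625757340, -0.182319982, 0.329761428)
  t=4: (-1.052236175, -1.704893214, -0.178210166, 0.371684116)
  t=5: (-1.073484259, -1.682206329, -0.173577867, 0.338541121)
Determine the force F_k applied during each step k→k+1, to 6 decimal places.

F_0 = 4.652880 N
F_1 = 7.604177 N
F_2 = -4.329815 N
F_3 = -9.798661 N
F_4 = 2.622957 N

step 0→1:
  ẍ = (ẋ'−ẋ)/dt = (-1.655089398−-1.694513297)/0.012463 = 3.163275
  θ̈ = (θ̇'−θ̇)/dt = (0.385985093−0.433091965)/0.012463 = -3.779738
  sinθ=-0.195272, cosθ=0.980749
  F = (M+m)·ẍ + m·l·cosθ·θ̈ − m·l·sinθ·θ̇² = 5.069816 + -0.421097 − -0.004161 = 4.652880
step 1→2:
  ẍ = (ẋ'−ẋ)/dt = (-1.591492646−-1.655089398)/0.012463 = 5.102845
  θ̈ = (θ̇'−θ̇)/dt = (0.321458823−0.385985093)/0.012463 = -5.177427
  sinθ=-0.189975, cosθ=0.981789
  F = (M+m)·ẍ + m·l·cosθ·θ̈ − m·l·sinθ·θ̇² = 8.178385 + -0.577423 − -0.003215 = 7.604177
step 2→3:
  ẍ = (ẋ'−ẋ)/dt = (-1.625757340−-1.591492646)/0.012463 = -2.749314
  θ̈ = (θ̇'−θ̇)/dt = (0.329761428−0.321458823)/0.012463 = 0.666180
  sinθ=-0.185250, cosθ=0.982691
  F = (M+m)·ẍ + m·l·cosθ·θ̈ − m·l·sinθ·θ̇² = -4.406355 + 0.074365 − -0.002175 = -4.329815
step 3→4:
  ẍ = (ẋ'−ẋ)/dt = (-1.704893214−-1.625757340)/0.012463 = -6.349665
  θ̈ = (θ̇'−θ̇)/dt = (0.371684116−0.329761428)/0.012463 = 3.363772
  sinθ=-0.181312, cosθ=0.983426
  F = (M+m)·ẍ + m·l·cosθ·θ̈ − m·l·sinθ·θ̇² = -10.176678 + 0.375777 − -0.002240 = -9.798661
step 4→5:
  ẍ = (ẋ'−ẋ)/dt = (-1.682206329−-1.704893214)/0.012463 = 1.820339
  θ̈ = (θ̇'−θ̇)/dt = (0.338541121−0.371684116)/0.012463 = -2.659311
  sinθ=-0.177268, cosθ=0.984163
  F = (M+m)·ẍ + m·l·cosθ·θ̈ − m·l·sinθ·θ̇² = 2.917477 + -0.297302 − -0.002782 = 2.622957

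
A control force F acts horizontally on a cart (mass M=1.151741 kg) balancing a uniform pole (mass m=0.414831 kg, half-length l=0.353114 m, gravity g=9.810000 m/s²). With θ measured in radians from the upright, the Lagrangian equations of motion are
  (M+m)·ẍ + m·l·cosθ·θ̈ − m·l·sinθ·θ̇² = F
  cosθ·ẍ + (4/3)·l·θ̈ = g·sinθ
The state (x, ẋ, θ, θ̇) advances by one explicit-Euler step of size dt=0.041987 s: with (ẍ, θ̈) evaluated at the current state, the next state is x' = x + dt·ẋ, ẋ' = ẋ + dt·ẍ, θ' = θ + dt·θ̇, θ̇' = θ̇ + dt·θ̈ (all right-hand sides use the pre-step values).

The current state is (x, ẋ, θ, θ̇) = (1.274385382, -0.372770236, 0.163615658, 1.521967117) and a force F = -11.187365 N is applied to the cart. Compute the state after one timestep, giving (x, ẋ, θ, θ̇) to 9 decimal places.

(1.258733878, -0.758935467, 0.227518491, 2.473712924)

sinθ=0.162886634, cosθ=0.986644791
temp = (F + m·l·θ̇²·sinθ)/(M+m) = (-11.187365 + 0.055269066)/1.566572 = -7.106022534
θ̈ = (g·sinθ − cosθ·temp)/(l·(4/3 − m·cos²θ/(M+m))) = 22.667630615
ẍ = temp − m·l·θ̈·cosθ/(M+m) = -9.197257032
Euler: x'=1.274385382+0.041987·-0.372770236=1.258733878, ẋ'=-0.372770236+0.041987·-9.197257032=-0.758935467
       θ'=0.163615658+0.041987·1.521967117=0.227518491, θ̇'=1.521967117+0.041987·22.667630615=2.473712924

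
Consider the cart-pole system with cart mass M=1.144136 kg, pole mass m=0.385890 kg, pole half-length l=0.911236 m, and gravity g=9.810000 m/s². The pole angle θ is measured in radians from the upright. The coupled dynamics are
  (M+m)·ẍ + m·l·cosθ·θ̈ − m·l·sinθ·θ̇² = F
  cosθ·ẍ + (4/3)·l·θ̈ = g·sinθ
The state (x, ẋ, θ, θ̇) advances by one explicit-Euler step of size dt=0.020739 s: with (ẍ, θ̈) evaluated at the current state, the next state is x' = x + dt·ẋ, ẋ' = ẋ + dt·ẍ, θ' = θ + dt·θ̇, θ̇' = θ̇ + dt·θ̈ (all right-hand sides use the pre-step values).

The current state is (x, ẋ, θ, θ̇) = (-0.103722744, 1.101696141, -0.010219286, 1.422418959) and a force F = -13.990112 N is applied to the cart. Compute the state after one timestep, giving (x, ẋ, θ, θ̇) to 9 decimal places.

sinθ=-0.010219108, cosθ=0.999947784
temp = (F + m·l·θ̇²·sinθ)/(M+m) = (-13.990112 + -0.007270469)/1.530026 = -9.148460529
θ̈ = (g·sinθ − cosθ·temp)/(l·(4/3 − m·cos²θ/(M+m))) = 9.183826424
ẍ = temp − m·l·θ̈·cosθ/(M+m) = -11.259015030
Euler: x'=-0.103722744+0.020739·1.101696141=-0.080874668, ẋ'=1.101696141+0.020739·-11.259015030=0.868195428
       θ'=-0.010219286+0.020739·1.422418959=0.019280261, θ̇'=1.422418959+0.020739·9.183826424=1.612882335

(-0.080874668, 0.868195428, 0.019280261, 1.612882335)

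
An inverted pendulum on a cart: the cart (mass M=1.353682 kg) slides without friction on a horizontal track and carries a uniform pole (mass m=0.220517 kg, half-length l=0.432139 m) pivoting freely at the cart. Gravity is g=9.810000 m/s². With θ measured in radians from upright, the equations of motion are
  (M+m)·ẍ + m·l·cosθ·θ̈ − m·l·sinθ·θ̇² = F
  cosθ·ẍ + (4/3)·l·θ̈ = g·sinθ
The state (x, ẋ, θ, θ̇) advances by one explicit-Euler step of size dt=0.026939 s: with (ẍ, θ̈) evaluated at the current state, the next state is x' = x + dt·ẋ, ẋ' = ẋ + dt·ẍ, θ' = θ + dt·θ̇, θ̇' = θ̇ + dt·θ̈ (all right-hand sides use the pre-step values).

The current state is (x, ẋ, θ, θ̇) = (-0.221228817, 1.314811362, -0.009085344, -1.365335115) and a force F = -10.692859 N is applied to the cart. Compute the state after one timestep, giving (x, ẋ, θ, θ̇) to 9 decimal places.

(-0.185809114, 1.110597672, -0.045866107, -1.015093127)

sinθ=-0.009085219, cosθ=0.999958729
temp = (F + m·l·θ̇²·sinθ)/(M+m) = (-10.692859 + -0.001613911)/1.574199 = -6.793596560
θ̈ = (g·sinθ − cosθ·temp)/(l·(4/3 − m·cos²θ/(M+m))) = 13.001298792
ẍ = temp − m·l·θ̈·cosθ/(M+m) = -7.580596539
Euler: x'=-0.221228817+0.026939·1.314811362=-0.185809114, ẋ'=1.314811362+0.026939·-7.580596539=1.110597672
       θ'=-0.009085344+0.026939·-1.365335115=-0.045866107, θ̇'=-1.365335115+0.026939·13.001298792=-1.015093127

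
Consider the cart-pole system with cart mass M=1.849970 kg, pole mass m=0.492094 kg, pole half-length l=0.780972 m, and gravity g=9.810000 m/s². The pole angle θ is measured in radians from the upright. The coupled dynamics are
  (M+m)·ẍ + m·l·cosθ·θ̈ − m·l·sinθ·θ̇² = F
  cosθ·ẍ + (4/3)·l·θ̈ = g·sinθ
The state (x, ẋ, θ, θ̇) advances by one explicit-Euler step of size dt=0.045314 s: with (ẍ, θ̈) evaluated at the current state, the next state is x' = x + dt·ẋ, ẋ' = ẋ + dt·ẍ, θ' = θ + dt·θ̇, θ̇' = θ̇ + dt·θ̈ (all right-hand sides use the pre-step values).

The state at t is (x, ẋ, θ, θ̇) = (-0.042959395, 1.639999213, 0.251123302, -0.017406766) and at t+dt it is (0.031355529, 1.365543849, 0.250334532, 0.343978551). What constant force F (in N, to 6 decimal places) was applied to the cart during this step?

ẍ = (ẋ'−ẋ)/dt = (1.365543849−1.639999213)/0.045314 = -6.056745
θ̈ = (θ̇'−θ̇)/dt = (0.343978551−-0.017406766)/0.045314 = 7.975136
sinθ=0.248492, cosθ=0.968634
F = (M+m)·ẍ + m·l·cosθ·θ̈ − m·l·sinθ·θ̇² = -14.185286 + 2.968802 − 0.000029 = -11.216512

F = -11.216512 N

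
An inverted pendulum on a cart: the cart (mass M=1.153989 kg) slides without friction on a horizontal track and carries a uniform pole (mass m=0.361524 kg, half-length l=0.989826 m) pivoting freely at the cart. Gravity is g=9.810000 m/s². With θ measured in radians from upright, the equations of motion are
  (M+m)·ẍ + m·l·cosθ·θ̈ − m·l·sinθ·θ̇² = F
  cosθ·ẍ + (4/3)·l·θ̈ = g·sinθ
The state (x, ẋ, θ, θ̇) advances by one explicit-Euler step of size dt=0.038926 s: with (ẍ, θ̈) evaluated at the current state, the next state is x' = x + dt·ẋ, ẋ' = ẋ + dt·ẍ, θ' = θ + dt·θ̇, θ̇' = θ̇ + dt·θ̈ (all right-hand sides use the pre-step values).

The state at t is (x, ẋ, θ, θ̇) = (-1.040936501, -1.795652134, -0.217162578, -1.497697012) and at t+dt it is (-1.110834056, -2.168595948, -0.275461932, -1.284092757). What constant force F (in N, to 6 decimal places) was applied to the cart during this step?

ẍ = (ẋ'−ẋ)/dt = (-2.168595948−-1.795652134)/0.038926 = -9.580841
θ̈ = (θ̇'−θ̇)/dt = (-1.284092757−-1.497697012)/0.038926 = 5.487444
sinθ=-0.215460, cosθ=0.976513
F = (M+m)·ẍ + m·l·cosθ·θ̈ − m·l·sinθ·θ̇² = -14.519889 + 1.917538 − -0.172946 = -12.429405

F = -12.429405 N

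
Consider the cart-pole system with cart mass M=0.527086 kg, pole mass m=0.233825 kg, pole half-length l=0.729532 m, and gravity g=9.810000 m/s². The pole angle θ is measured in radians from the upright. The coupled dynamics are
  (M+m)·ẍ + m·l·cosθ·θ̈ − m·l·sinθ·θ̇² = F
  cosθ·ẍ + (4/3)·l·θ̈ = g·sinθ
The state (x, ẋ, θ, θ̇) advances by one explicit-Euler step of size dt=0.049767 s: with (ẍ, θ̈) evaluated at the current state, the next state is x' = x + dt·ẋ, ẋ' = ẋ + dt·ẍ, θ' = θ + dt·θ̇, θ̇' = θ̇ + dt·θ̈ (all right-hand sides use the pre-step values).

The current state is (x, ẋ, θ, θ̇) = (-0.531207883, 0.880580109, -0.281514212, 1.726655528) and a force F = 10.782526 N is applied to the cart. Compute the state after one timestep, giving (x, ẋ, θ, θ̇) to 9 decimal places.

(-0.487384053, 1.802718373, -0.195583746, 0.676526625)

sinθ=-0.277810573, cosθ=0.960635876
temp = (F + m·l·θ̇²·sinθ)/(M+m) = (10.782526 + -0.141284808)/0.760911 = 13.984869705
θ̈ = (g·sinθ − cosθ·temp)/(l·(4/3 − m·cos²θ/(M+m))) = -21.100908291
ẍ = temp − m·l·θ̈·cosθ/(M+m) = 18.529110944
Euler: x'=-0.531207883+0.049767·0.880580109=-0.487384053, ẋ'=0.880580109+0.049767·18.529110944=1.802718373
       θ'=-0.281514212+0.049767·1.726655528=-0.195583746, θ̇'=1.726655528+0.049767·-21.100908291=0.676526625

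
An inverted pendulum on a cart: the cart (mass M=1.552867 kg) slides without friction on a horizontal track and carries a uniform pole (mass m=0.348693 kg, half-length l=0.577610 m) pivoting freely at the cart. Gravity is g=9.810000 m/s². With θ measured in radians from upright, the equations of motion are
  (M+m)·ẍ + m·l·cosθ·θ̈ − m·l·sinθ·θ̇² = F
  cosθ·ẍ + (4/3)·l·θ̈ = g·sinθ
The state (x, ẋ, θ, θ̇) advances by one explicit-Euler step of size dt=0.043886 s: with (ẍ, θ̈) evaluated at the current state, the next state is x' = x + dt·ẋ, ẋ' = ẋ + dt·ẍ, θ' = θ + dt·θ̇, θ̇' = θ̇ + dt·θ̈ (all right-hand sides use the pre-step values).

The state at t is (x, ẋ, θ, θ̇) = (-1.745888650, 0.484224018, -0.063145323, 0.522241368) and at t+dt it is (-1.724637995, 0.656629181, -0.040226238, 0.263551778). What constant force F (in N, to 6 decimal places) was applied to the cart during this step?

ẍ = (ẋ'−ẋ)/dt = (0.656629181−0.484224018)/0.043886 = 3.928477
θ̈ = (θ̇'−θ̇)/dt = (0.263551778−0.522241368)/0.043886 = -5.894581
sinθ=-0.063103, cosθ=0.998007
F = (M+m)·ẍ + m·l·cosθ·θ̈ − m·l·sinθ·θ̇² = 7.470236 + -1.184853 − -0.003466 = 6.288849

F = 6.288849 N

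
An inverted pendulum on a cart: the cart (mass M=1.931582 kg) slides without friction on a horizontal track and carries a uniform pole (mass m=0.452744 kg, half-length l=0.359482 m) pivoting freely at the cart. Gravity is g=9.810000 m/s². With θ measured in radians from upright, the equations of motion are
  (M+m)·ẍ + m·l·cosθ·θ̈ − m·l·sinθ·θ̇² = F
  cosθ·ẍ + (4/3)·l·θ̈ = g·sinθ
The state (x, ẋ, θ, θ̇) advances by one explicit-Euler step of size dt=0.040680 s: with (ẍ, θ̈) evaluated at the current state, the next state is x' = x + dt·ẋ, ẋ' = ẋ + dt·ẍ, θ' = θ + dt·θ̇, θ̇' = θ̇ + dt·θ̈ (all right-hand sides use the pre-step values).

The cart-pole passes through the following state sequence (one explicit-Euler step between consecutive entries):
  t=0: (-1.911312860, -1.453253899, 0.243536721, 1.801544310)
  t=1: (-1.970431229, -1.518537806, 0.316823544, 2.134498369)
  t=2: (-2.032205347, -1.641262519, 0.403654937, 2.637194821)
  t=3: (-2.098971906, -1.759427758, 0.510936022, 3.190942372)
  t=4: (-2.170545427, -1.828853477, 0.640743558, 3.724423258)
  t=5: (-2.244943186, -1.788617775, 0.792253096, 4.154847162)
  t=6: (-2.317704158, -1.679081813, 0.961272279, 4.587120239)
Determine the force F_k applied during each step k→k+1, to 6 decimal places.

F_0 = -2.660998 N
F_1 = -5.513030 N
F_2 = -5.333076 N
F_3 = -3.017735 N
F_4 = 2.389190 N
F_5 = 5.634348 N

step 0→1:
  ẍ = (ẋ'−ẋ)/dt = (-1.518537806−-1.453253899)/0.040680 = -1.604816
  θ̈ = (θ̇'−θ̇)/dt = (2.134498369−1.801544310)/0.040680 = 8.184711
  sinθ=0.241136, cosθ=0.970491
  F = (M+m)·ẍ + m·l·cosθ·θ̈ − m·l·sinθ·θ̇² = -3.826404 + 1.292781 − 0.127375 = -2.660998
step 1→2:
  ẍ = (ẋ'−ẋ)/dt = (-1.641262519−-1.518537806)/0.040680 = -3.016832
  θ̈ = (θ̇'−θ̇)/dt = (2.637194821−2.134498369)/0.040680 = 12.357337
  sinθ=0.311550, cosθ=0.950230
  F = (M+m)·ẍ + m·l·cosθ·θ̈ − m·l·sinθ·θ̇² = -7.193110 + 1.911100 − 0.231020 = -5.513030
step 2→3:
  ẍ = (ẋ'−ẋ)/dt = (-1.759427758−-1.641262519)/0.040680 = -2.904750
  θ̈ = (θ̇'−θ̇)/dt = (3.190942372−2.637194821)/0.040680 = 13.612280
  sinθ=0.392782, cosθ=0.919632
  F = (M+m)·ẍ + m·l·cosθ·θ̈ − m·l·sinθ·θ̇² = -6.925871 + 2.037392 − 0.444596 = -5.333076
step 3→4:
  ẍ = (ẋ'−ẋ)/dt = (-1.828853477−-1.759427758)/0.040680 = -1.706630
  θ̈ = (θ̇'−θ̇)/dt = (3.724423258−3.190942372)/0.040680 = 13.114083
  sinθ=0.488994, cosθ=0.872287
  F = (M+m)·ẍ + m·l·cosθ·θ̈ − m·l·sinθ·θ̇² = -4.069163 + 1.861775 − 0.810347 = -3.017735
step 4→5:
  ẍ = (ẋ'−ẋ)/dt = (-1.788617775−-1.828853477)/0.040680 = 0.989078
  θ̈ = (θ̇'−θ̇)/dt = (4.154847162−3.724423258)/0.040680 = 10.580725
  sinθ=0.597792, cosθ=0.801651
  F = (M+m)·ẍ + m·l·cosθ·θ̈ − m·l·sinθ·θ̇² = 2.358285 + 1.380482 − 1.349577 = 2.389190
step 5→6:
  ẍ = (ẋ'−ẋ)/dt = (-1.679081813−-1.788617775)/0.040680 = 2.692624
  θ̈ = (θ̇'−θ̇)/dt = (4.587120239−4.154847162)/0.040680 = 10.626182
  sinθ=0.711937, cosθ=0.702243
  F = (M+m)·ẍ + m·l·cosθ·θ̈ − m·l·sinθ·θ̇² = 6.420094 + 1.214492 − 2.000238 = 5.634348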